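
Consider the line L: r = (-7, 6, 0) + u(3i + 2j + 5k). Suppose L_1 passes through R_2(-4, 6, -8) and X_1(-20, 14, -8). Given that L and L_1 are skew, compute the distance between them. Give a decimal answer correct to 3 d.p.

5.382

A direction vector for L_1 is X_1 − R_2 = (-16, 8, 0).
Common perpendicular direction n = (3, 2, 5) × (-16, 8, 0) = (-40, -80, 56).
With w = (-4, 6, -8) − (-7, 6, 0) = (3, 0, -8), w · n = -568.
Distance = |w · n| / |n| = |-568| / √11136 ≈ 5.382.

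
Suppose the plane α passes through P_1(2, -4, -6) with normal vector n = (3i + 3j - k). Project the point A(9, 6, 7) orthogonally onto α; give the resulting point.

α: n·r = n·P_1 gives 3x + 3y - z = 0.
Foot = A − λn with λ = (n·A − d)/|n|² = (38 − 0)/19 = 2.
Foot = (9, 6, 7) − 2·(3, 3, -1) = (3, 0, 9).

(3, 0, 9)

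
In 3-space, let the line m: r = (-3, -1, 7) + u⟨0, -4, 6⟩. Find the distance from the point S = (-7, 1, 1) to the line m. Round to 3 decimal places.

Taking (-3, -1, 7) on m with direction v = (0, -4, 6): w = S − (-3, -1, 7) = (-4, 2, -6), and w × v = (-12, 24, 16).
Distance = |w × v| / |v| = √976 / √52 ≈ 4.332.

4.332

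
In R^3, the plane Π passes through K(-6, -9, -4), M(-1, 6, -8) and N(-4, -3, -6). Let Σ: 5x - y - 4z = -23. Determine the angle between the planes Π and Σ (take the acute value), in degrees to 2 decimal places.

38.67

KM = (5, 15, -4), KN = (2, 6, -2); a normal to Π is KM × KN = (-6, 2, 0).
Using K: Π has equation -6x + 2y = 18.
cos θ = |n₁·n₂| / (|n₁||n₂|) = |-32| / (√40 · √42).
θ = arccos(0.78072) ≈ 38.67°.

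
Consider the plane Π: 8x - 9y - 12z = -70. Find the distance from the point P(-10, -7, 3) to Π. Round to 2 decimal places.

1.00

n·P − d = (8)·(-10) + (-9)·(-7) + (-12)·(3) − (-70) = 17; |n| = √289.
Distance = |17| / √289 = 17/√289 ≈ 1.00.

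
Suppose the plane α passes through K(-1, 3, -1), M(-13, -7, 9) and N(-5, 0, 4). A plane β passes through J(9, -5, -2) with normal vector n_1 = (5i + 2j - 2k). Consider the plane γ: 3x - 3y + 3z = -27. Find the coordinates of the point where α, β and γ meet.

KM = (-12, -10, 10), KN = (-4, -3, 5); a normal to α is KM × KN = (-20, 20, -4).
Using K: α has equation -20x + 20y - 4z = 84.
β: n_1·r = n_1·J gives 5x + 2y - 2z = 39.
Solving the 3×3 linear system -20x + 20y - 4z = 84, 5x + 2y - 2z = 39, 3x - 3y + 3z = -27 (e.g. by elimination or Cramer's rule, determinant = -336) gives (3, 6, -6).

(3, 6, -6)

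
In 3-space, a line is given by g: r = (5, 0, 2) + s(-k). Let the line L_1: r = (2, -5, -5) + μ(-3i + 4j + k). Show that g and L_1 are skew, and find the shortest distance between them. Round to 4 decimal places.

5.4000

Common perpendicular direction n = (0, 0, -1) × (-3, 4, 1) = (4, 3, 0).
With w = (2, -5, -5) − (5, 0, 2) = (-3, -5, -7), w · n = -27.
Since n ≠ 0 the lines are not parallel, and w · n = -27 ≠ 0 so they do not intersect; hence they are skew.
Distance = |w · n| / |n| = |-27| / √25 ≈ 5.4000.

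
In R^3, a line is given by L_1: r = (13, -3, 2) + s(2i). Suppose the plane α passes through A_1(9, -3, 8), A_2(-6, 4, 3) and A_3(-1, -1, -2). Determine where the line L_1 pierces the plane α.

A_1A_2 = (-15, 7, -5), A_1A_3 = (-10, 2, -10); a normal to α is A_1A_2 × A_1A_3 = (-60, -100, 40).
Using A_1: α has equation -60x - 100y + 40z = 80.
Substitute r = (13, -3, 2) + t(2, 0, 0) into the plane: -400 + (-120)t = 80, so t = -4.
Intersection: (13, -3, 2) + (-4)·(2, 0, 0) = (5, -3, 2).

(5, -3, 2)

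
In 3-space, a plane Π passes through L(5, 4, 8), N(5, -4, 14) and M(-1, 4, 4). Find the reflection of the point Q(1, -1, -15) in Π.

LN = (0, -8, 6), LM = (-6, 0, -4); a normal to Π is LN × LM = (32, -36, -48).
Using L: Π has equation 32x - 36y - 48z = -368.
λ = (n·Q − d)/|n|² = (788 − (-368))/4624 = 1/4.
Reflection = Q − 2λn = (1, -1, -15) − (1/2)·(32, -36, -48) = (-15, 17, 9).

(-15, 17, 9)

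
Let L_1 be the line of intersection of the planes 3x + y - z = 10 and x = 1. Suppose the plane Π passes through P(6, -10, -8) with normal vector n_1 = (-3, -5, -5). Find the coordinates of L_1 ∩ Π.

(1, -4, -11)

Direction of L_1: (3, 1, -1) × (1, 0, 0) = (0, -1, -1).
A point on L_1: solving the two plane equations with y = -10 gives (1, -10, -17).
Π: n_1·r = n_1·P gives -3x - 5y - 5z = 72.
Substitute r = (1, -10, -17) + t(0, -1, -1) into the plane: 132 + 10t = 72, so t = -6.
Intersection: (1, -10, -17) + (-6)·(0, -1, -1) = (1, -4, -11).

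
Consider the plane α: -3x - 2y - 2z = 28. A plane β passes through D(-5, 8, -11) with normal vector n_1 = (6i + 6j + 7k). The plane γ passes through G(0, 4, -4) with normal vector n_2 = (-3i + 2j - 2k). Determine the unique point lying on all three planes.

β: n_1·r = n_1·D gives 6x + 6y + 7z = -59.
γ: n_2·r = n_2·G gives -3x + 2y - 2z = 16.
Solving the 3×3 linear system -3x - 2y - 2z = 28, 6x + 6y + 7z = -59, -3x + 2y - 2z = 16 (e.g. by elimination or Cramer's rule, determinant = 36) gives (-8, -3, 1).

(-8, -3, 1)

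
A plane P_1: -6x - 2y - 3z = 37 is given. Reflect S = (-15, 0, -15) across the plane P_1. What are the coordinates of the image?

(9, 8, -3)

λ = (n·S − d)/|n|² = (135 − 37)/49 = 2.
Reflection = S − 2λn = (-15, 0, -15) − 4·(-6, -2, -3) = (9, 8, -3).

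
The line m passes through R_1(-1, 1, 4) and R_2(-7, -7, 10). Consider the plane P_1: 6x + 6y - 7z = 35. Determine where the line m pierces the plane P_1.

(2, 5, 1)

A direction vector for m is R_2 − R_1 = (-6, -8, 6).
Substitute r = (-1, 1, 4) + t(-6, -8, 6) into the plane: -28 + (-126)t = 35, so t = -1/2.
Intersection: (-1, 1, 4) + (-1/2)·(-6, -8, 6) = (2, 5, 1).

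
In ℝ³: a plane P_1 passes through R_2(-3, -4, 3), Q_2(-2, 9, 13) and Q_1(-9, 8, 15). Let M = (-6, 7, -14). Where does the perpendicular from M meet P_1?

R_2Q_2 = (1, 13, 10), R_2Q_1 = (-6, 12, 12); a normal to P_1 is R_2Q_2 × R_2Q_1 = (36, -72, 90).
Using R_2: P_1 has equation 36x - 72y + 90z = 450.
Foot = M − λn with λ = (n·M − d)/|n|² = (-1980 − 450)/14580 = -1/6.
Foot = (-6, 7, -14) − (-1/6)·(36, -72, 90) = (0, -5, 1).

(0, -5, 1)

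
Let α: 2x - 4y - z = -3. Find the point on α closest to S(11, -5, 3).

Foot = S − λn with λ = (n·S − d)/|n|² = (39 − (-3))/21 = 2.
Foot = (11, -5, 3) − 2·(2, -4, -1) = (7, 3, 5).

(7, 3, 5)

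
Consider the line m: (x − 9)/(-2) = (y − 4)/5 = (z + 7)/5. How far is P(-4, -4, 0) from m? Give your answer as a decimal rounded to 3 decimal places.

m has direction (-2, 5, 5) through (9, 4, -7).
Taking (9, 4, -7) on m with direction v = (-2, 5, 5): w = P − (9, 4, -7) = (-13, -8, 7), and w × v = (-75, 51, -81).
Distance = |w × v| / |v| = √14787 / √54 ≈ 16.548.

16.548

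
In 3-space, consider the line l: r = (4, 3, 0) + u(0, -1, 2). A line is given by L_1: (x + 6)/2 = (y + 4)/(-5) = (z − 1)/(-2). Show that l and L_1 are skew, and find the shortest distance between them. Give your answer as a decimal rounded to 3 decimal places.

11.401

L_1 has direction (2, -5, -2) through (-6, -4, 1).
Common perpendicular direction n = (0, -1, 2) × (2, -5, -2) = (12, 4, 2).
With w = (-6, -4, 1) − (4, 3, 0) = (-10, -7, 1), w · n = -146.
Since n ≠ 0 the lines are not parallel, and w · n = -146 ≠ 0 so they do not intersect; hence they are skew.
Distance = |w · n| / |n| = |-146| / √164 ≈ 11.401.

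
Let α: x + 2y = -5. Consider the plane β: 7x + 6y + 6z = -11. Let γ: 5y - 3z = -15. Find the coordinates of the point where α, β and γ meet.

Solving the 3×3 linear system x + 2y = -5, 7x + 6y + 6z = -11, 5y - 3z = -15 (e.g. by elimination or Cramer's rule, determinant = -6) gives (1, -3, 0).

(1, -3, 0)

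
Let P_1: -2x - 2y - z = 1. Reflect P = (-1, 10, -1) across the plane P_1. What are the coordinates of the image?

λ = (n·P − d)/|n|² = (-17 − 1)/9 = -2.
Reflection = P − 2λn = (-1, 10, -1) − (-4)·(-2, -2, -1) = (-9, 2, -5).

(-9, 2, -5)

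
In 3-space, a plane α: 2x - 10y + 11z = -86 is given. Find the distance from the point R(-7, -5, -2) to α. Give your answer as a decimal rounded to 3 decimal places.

n·R − d = (2)·(-7) + (-10)·(-5) + (11)·(-2) − (-86) = 100; |n| = √225.
Distance = |100| / √225 = 100/√225 ≈ 6.667.

6.667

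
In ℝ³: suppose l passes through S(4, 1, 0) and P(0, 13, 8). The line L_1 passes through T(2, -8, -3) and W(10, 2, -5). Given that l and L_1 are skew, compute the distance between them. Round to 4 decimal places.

A direction vector for l is P − S = (-4, 12, 8).
A direction vector for L_1 is W − T = (8, 10, -2).
Common perpendicular direction n = (-4, 12, 8) × (8, 10, -2) = (-104, 56, -136).
With w = (2, -8, -3) − (4, 1, 0) = (-2, -9, -3), w · n = 112.
Distance = |w · n| / |n| = |112| / √32448 ≈ 0.6218.

0.6218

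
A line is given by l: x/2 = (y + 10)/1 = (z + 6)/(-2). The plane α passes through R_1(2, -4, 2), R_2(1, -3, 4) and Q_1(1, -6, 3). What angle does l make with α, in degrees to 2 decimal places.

l has direction (2, 1, -2) through (0, -10, -6).
R_1R_2 = (-1, 1, 2), R_1Q_1 = (-1, -2, 1); a normal to α is R_1R_2 × R_1Q_1 = (5, -1, 3).
Using R_1: α has equation 5x - y + 3z = 20.
sin θ = |n·v| / (|n||v|) = |3| / (√35 · √9) = 0.16903.
θ ≈ 9.73°.

9.73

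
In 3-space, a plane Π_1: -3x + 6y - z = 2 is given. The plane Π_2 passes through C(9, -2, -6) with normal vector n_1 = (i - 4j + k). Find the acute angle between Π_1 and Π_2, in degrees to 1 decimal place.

Π_2: n_1·r = n_1·C gives x - 4y + z = 11.
cos θ = |n₁·n₂| / (|n₁||n₂|) = |-28| / (√46 · √18).
θ = arccos(0.97307) ≈ 13.3°.

13.3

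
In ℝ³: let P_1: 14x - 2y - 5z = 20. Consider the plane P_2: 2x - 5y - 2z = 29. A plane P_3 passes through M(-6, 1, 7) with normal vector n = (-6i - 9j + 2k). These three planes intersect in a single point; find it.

(0, -5, -2)

P_3: n·r = n·M gives -6x - 9y + 2z = 41.
Solving the 3×3 linear system 14x - 2y - 5z = 20, 2x - 5y - 2z = 29, -6x - 9y + 2z = 41 (e.g. by elimination or Cramer's rule, determinant = -168) gives (0, -5, -2).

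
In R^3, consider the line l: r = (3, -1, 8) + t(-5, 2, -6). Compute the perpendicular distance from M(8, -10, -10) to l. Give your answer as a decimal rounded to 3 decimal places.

19.105

Taking (3, -1, 8) on l with direction v = (-5, 2, -6): w = M − (3, -1, 8) = (5, -9, -18), and w × v = (90, 120, -35).
Distance = |w × v| / |v| = √23725 / √65 ≈ 19.105.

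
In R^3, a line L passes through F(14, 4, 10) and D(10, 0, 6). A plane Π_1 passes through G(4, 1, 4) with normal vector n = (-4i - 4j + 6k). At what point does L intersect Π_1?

A direction vector for L is D − F = (-4, -4, -4).
Π_1: n·r = n·G gives -4x - 4y + 6z = 4.
Substitute r = (14, 4, 10) + t(-4, -4, -4) into the plane: -12 + 8t = 4, so t = 2.
Intersection: (14, 4, 10) + 2·(-4, -4, -4) = (6, -4, 2).

(6, -4, 2)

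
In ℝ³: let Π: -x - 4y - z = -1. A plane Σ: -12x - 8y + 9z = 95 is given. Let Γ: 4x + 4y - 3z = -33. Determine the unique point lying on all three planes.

(-2, -1, 7)

Solving the 3×3 linear system -x - 4y - z = -1, -12x - 8y + 9z = 95, 4x + 4y - 3z = -33 (e.g. by elimination or Cramer's rule, determinant = 28) gives (-2, -1, 7).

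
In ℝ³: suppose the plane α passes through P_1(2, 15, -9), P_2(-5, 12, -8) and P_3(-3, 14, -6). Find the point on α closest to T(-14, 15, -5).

P_1P_2 = (-7, -3, 1), P_1P_3 = (-5, -1, 3); a normal to α is P_1P_2 × P_1P_3 = (-8, 16, -8).
Using P_1: α has equation -8x + 16y - 8z = 296.
Foot = T − λn with λ = (n·T − d)/|n|² = (392 − 296)/384 = 1/4.
Foot = (-14, 15, -5) − (1/4)·(-8, 16, -8) = (-12, 11, -3).

(-12, 11, -3)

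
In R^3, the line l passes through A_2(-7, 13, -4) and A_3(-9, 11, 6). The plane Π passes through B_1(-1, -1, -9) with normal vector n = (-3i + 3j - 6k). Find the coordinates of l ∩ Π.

A direction vector for l is A_3 − A_2 = (-2, -2, 10).
Π: n·r = n·B_1 gives -3x + 3y - 6z = 54.
Substitute r = (-7, 13, -4) + t(-2, -2, 10) into the plane: 84 + (-60)t = 54, so t = 1/2.
Intersection: (-7, 13, -4) + (1/2)·(-2, -2, 10) = (-8, 12, 1).

(-8, 12, 1)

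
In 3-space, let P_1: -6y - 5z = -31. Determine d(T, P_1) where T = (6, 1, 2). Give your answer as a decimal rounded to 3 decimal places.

1.921

n·T − d = (0)·(6) + (-6)·(1) + (-5)·(2) − (-31) = 15; |n| = √61.
Distance = |15| / √61 = 15/√61 ≈ 1.921.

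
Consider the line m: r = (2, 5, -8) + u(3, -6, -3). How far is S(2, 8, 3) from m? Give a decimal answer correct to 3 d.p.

9.046

Taking (2, 5, -8) on m with direction v = (3, -6, -3): w = S − (2, 5, -8) = (0, 3, 11), and w × v = (57, 33, -9).
Distance = |w × v| / |v| = √4419 / √54 ≈ 9.046.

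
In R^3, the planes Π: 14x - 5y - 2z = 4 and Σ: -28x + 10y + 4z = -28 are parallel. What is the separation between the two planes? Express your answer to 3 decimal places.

Rescale Σ by 1/(-2): 14x - 5y - 2z = 14. Then distance = |4 − 14| / √225 ≈ 0.667.

0.667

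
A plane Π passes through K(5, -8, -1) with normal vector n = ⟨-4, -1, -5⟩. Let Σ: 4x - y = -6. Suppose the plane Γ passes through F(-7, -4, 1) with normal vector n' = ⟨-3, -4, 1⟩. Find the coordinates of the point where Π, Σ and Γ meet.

Π: n·r = n·K gives -4x - y - 5z = -7.
Γ: n'·r = n'·F gives -3x - 4y + z = 38.
Solving the 3×3 linear system -4x - y - 5z = -7, 4x - y = -6, -3x - 4y + z = 38 (e.g. by elimination or Cramer's rule, determinant = 103) gives (-3, -6, 5).

(-3, -6, 5)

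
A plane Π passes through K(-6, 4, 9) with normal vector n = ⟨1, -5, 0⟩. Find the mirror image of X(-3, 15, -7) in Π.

Π: n·r = n·K gives x - 5y = -26.
λ = (n·X − d)/|n|² = (-78 − (-26))/26 = -2.
Reflection = X − 2λn = (-3, 15, -7) − (-4)·(1, -5, 0) = (1, -5, -7).

(1, -5, -7)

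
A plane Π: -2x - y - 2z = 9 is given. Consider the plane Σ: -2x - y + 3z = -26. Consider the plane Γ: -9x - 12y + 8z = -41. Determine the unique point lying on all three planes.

Solving the 3×3 linear system -2x - y - 2z = 9, -2x - y + 3z = -26, -9x - 12y + 8z = -41 (e.g. by elimination or Cramer's rule, determinant = -75) gives (5, -5, -7).

(5, -5, -7)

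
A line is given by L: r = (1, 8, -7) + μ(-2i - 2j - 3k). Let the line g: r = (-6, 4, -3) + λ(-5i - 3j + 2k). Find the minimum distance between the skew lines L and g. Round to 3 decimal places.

0.043

Common perpendicular direction n = (-2, -2, -3) × (-5, -3, 2) = (-13, 19, -4).
With w = (-6, 4, -3) − (1, 8, -7) = (-7, -4, 4), w · n = -1.
Distance = |w · n| / |n| = |-1| / √546 ≈ 0.043.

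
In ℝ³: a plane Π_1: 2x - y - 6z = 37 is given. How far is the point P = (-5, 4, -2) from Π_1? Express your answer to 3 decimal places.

n·P − d = (2)·(-5) + (-1)·(4) + (-6)·(-2) − 37 = -39; |n| = √41.
Distance = |-39| / √41 = 39/√41 ≈ 6.091.

6.091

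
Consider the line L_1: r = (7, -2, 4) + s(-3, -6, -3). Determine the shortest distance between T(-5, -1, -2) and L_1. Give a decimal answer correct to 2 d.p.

Taking (7, -2, 4) on L_1 with direction v = (-3, -6, -3): w = T − (7, -2, 4) = (-12, 1, -6), and w × v = (-39, -18, 75).
Distance = |w × v| / |v| = √7470 / √54 ≈ 11.76.

11.76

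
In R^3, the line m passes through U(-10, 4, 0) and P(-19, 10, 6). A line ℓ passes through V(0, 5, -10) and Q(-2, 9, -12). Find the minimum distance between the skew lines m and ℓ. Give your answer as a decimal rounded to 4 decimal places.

2.8490

A direction vector for m is P − U = (-9, 6, 6).
A direction vector for ℓ is Q − V = (-2, 4, -2).
Common perpendicular direction n = (-9, 6, 6) × (-2, 4, -2) = (-36, -30, -24).
With w = (0, 5, -10) − (-10, 4, 0) = (10, 1, -10), w · n = -150.
Distance = |w · n| / |n| = |-150| / √2772 ≈ 2.8490.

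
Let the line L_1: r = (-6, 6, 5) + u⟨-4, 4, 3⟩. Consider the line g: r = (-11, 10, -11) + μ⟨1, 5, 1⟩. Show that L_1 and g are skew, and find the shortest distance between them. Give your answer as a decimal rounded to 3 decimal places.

17.098

Common perpendicular direction n = (-4, 4, 3) × (1, 5, 1) = (-11, 7, -24).
With w = (-11, 10, -11) − (-6, 6, 5) = (-5, 4, -16), w · n = 467.
Since n ≠ 0 the lines are not parallel, and w · n = 467 ≠ 0 so they do not intersect; hence they are skew.
Distance = |w · n| / |n| = |467| / √746 ≈ 17.098.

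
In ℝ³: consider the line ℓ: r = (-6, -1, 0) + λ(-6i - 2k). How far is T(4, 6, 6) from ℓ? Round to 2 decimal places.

Taking (-6, -1, 0) on ℓ with direction v = (-6, 0, -2): w = T − (-6, -1, 0) = (10, 7, 6), and w × v = (-14, -16, 42).
Distance = |w × v| / |v| = √2216 / √40 ≈ 7.44.

7.44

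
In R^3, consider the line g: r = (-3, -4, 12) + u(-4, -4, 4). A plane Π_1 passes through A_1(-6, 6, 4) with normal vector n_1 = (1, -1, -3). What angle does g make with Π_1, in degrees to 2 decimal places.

31.48

Π_1: n_1·r = n_1·A_1 gives x - y - 3z = -24.
sin θ = |n·v| / (|n||v|) = |-12| / (√11 · √48) = 0.52223.
θ ≈ 31.48°.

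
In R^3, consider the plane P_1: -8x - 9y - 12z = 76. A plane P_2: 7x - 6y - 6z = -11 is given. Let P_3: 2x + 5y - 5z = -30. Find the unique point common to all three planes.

Solving the 3×3 linear system -8x - 9y - 12z = 76, 7x - 6y - 6z = -11, 2x + 5y - 5z = -30 (e.g. by elimination or Cramer's rule, determinant = -1251) gives (-5, -4, 0).

(-5, -4, 0)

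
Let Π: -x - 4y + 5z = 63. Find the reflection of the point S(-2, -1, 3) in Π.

λ = (n·S − d)/|n|² = (21 − 63)/42 = -1.
Reflection = S − 2λn = (-2, -1, 3) − (-2)·(-1, -4, 5) = (-4, -9, 13).

(-4, -9, 13)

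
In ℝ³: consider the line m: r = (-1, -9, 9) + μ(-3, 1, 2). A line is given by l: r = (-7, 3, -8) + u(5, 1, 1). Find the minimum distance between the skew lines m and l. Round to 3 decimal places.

19.481

Common perpendicular direction n = (-3, 1, 2) × (5, 1, 1) = (-1, 13, -8).
With w = (-7, 3, -8) − (-1, -9, 9) = (-6, 12, -17), w · n = 298.
Distance = |w · n| / |n| = |298| / √234 ≈ 19.481.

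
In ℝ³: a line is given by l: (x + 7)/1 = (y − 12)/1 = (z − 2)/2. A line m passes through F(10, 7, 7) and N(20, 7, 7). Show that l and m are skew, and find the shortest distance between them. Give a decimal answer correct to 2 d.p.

l has direction (1, 1, 2) through (-7, 12, 2).
A direction vector for m is N − F = (10, 0, 0).
Common perpendicular direction n = (1, 1, 2) × (10, 0, 0) = (0, 20, -10).
With w = (10, 7, 7) − (-7, 12, 2) = (17, -5, 5), w · n = -150.
Since n ≠ 0 the lines are not parallel, and w · n = -150 ≠ 0 so they do not intersect; hence they are skew.
Distance = |w · n| / |n| = |-150| / √500 ≈ 6.71.

6.71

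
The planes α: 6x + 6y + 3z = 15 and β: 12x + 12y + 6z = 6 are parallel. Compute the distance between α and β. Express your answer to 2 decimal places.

Rescale β by 1/2: 6x + 6y + 3z = 3. Then distance = |15 − 3| / √81 ≈ 1.33.

1.33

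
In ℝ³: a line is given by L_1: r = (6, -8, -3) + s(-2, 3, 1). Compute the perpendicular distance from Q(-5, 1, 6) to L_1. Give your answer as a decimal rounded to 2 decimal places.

6.54

Taking (6, -8, -3) on L_1 with direction v = (-2, 3, 1): w = Q − (6, -8, -3) = (-11, 9, 9), and w × v = (-18, -7, -15).
Distance = |w × v| / |v| = √598 / √14 ≈ 6.54.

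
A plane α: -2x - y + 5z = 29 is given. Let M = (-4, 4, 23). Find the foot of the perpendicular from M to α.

(2, 7, 8)

Foot = M − λn with λ = (n·M − d)/|n|² = (119 − 29)/30 = 3.
Foot = (-4, 4, 23) − 3·(-2, -1, 5) = (2, 7, 8).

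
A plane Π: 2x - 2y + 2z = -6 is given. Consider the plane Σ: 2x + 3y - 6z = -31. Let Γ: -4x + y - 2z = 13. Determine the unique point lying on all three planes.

(-5, 3, 5)

Solving the 3×3 linear system 2x - 2y + 2z = -6, 2x + 3y - 6z = -31, -4x + y - 2z = 13 (e.g. by elimination or Cramer's rule, determinant = -28) gives (-5, 3, 5).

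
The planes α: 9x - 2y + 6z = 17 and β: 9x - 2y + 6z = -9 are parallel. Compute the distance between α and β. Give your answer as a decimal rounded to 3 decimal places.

2.364

Same normal n = (9, -2, 6) with |n| = √121; distance = |17 − (-9)| / |n| = 26/√121 ≈ 2.364.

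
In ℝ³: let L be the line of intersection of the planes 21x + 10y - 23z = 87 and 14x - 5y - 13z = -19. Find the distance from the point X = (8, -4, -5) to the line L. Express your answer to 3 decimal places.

13.651

Direction of L: (21, 10, -23) × (14, -5, -13) = (-245, -49, -245).
A point on L: solving the two plane equations with x = 8 gives (8, 8, 7).
Taking (8, 8, 7) on L with direction v = (-245, -49, -245): w = X − (8, 8, 7) = (0, -12, -12), and w × v = (2352, 2940, -2940).
Distance = |w × v| / |v| = √22819104 / √122451 ≈ 13.651.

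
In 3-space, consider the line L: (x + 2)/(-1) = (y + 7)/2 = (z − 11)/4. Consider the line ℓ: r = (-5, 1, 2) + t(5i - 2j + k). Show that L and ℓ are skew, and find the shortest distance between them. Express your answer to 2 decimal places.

L has direction (-1, 2, 4) through (-2, -7, 11).
Common perpendicular direction n = (-1, 2, 4) × (5, -2, 1) = (10, 21, -8).
With w = (-5, 1, 2) − (-2, -7, 11) = (-3, 8, -9), w · n = 210.
Since n ≠ 0 the lines are not parallel, and w · n = 210 ≠ 0 so they do not intersect; hence they are skew.
Distance = |w · n| / |n| = |210| / √605 ≈ 8.54.

8.54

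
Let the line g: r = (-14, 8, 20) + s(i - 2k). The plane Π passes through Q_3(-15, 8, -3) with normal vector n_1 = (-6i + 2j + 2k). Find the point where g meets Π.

Π: n_1·r = n_1·Q_3 gives -6x + 2y + 2z = 100.
Substitute r = (-14, 8, 20) + t(1, 0, -2) into the plane: 140 + (-10)t = 100, so t = 4.
Intersection: (-14, 8, 20) + 4·(1, 0, -2) = (-10, 8, 12).

(-10, 8, 12)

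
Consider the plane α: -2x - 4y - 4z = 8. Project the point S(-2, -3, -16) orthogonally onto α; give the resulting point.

Foot = S − λn with λ = (n·S − d)/|n|² = (80 − 8)/36 = 2.
Foot = (-2, -3, -16) − 2·(-2, -4, -4) = (2, 5, -8).

(2, 5, -8)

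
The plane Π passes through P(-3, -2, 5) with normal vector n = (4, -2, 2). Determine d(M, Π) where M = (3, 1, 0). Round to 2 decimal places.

Π: n·r = n·P gives 4x - 2y + 2z = 2.
n·M − d = (4)·(3) + (-2)·(1) + (2)·(0) − 2 = 8; |n| = √24.
Distance = |8| / √24 = 8/√24 ≈ 1.63.

1.63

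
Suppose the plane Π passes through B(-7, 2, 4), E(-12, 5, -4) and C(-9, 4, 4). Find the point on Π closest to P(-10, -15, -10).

BE = (-5, 3, -8), BC = (-2, 2, 0); a normal to Π is BE × BC = (16, 16, -4).
Using B: Π has equation 16x + 16y - 4z = -96.
Foot = P − λn with λ = (n·P − d)/|n|² = (-360 − (-96))/528 = -1/2.
Foot = (-10, -15, -10) − (-1/2)·(16, 16, -4) = (-2, -7, -12).

(-2, -7, -12)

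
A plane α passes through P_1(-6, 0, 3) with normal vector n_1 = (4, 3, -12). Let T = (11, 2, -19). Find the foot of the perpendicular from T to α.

α: n_1·r = n_1·P_1 gives 4x + 3y - 12z = -60.
Foot = T − λn with λ = (n·T − d)/|n|² = (278 − (-60))/169 = 2.
Foot = (11, 2, -19) − 2·(4, 3, -12) = (3, -4, 5).

(3, -4, 5)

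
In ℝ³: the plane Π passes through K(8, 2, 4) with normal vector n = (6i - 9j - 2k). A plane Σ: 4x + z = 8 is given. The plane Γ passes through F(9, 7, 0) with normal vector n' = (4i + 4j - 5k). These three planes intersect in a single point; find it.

(4, 2, -8)

Π: n·r = n·K gives 6x - 9y - 2z = 22.
Γ: n'·r = n'·F gives 4x + 4y - 5z = 64.
Solving the 3×3 linear system 6x - 9y - 2z = 22, 4x + z = 8, 4x + 4y - 5z = 64 (e.g. by elimination or Cramer's rule, determinant = -272) gives (4, 2, -8).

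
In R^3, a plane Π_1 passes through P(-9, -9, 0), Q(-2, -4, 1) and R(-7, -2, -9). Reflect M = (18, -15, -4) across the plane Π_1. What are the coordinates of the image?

PQ = (7, 5, 1), PR = (2, 7, -9); a normal to Π_1 is PQ × PR = (-52, 65, 39).
Using P: Π_1 has equation -52x + 65y + 39z = -117.
λ = (n·M − d)/|n|² = (-2067 − (-117))/8450 = -3/13.
Reflection = M − 2λn = (18, -15, -4) − (-6/13)·(-52, 65, 39) = (-6, 15, 14).

(-6, 15, 14)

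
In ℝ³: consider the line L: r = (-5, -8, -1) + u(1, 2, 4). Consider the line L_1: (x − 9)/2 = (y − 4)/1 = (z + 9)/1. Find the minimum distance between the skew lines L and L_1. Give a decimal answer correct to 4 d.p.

10.1600

L_1 has direction (2, 1, 1) through (9, 4, -9).
Common perpendicular direction n = (1, 2, 4) × (2, 1, 1) = (-2, 7, -3).
With w = (9, 4, -9) − (-5, -8, -1) = (14, 12, -8), w · n = 80.
Distance = |w · n| / |n| = |80| / √62 ≈ 10.1600.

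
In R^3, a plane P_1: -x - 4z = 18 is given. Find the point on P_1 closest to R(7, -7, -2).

(6, -7, -6)

Foot = R − λn with λ = (n·R − d)/|n|² = (1 − 18)/17 = -1.
Foot = (7, -7, -2) − (-1)·(-1, 0, -4) = (6, -7, -6).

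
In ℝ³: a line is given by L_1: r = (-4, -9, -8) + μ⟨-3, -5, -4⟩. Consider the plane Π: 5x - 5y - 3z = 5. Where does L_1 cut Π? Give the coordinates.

(2, 1, 0)

Substitute r = (-4, -9, -8) + t(-3, -5, -4) into the plane: 49 + 22t = 5, so t = -2.
Intersection: (-4, -9, -8) + (-2)·(-3, -5, -4) = (2, 1, 0).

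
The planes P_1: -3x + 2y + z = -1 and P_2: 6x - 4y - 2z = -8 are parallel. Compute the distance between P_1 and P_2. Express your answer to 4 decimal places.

1.3363

Rescale P_2 by 1/(-2): -3x + 2y + z = 4. Then distance = |-1 − 4| / √14 ≈ 1.3363.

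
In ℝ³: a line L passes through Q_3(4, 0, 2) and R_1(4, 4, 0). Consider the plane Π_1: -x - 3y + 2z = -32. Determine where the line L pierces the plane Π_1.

(4, 8, -2)

A direction vector for L is R_1 − Q_3 = (0, 4, -2).
Substitute r = (4, 0, 2) + t(0, 4, -2) into the plane: 0 + (-16)t = -32, so t = 2.
Intersection: (4, 0, 2) + 2·(0, 4, -2) = (4, 8, -2).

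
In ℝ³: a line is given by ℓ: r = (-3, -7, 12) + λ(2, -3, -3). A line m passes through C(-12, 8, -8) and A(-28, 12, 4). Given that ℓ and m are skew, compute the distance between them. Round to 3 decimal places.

A direction vector for m is A − C = (-16, 4, 12).
Common perpendicular direction n = (2, -3, -3) × (-16, 4, 12) = (-24, 24, -40).
With w = (-12, 8, -8) − (-3, -7, 12) = (-9, 15, -20), w · n = 1376.
Distance = |w · n| / |n| = |1376| / √2752 ≈ 26.230.

26.230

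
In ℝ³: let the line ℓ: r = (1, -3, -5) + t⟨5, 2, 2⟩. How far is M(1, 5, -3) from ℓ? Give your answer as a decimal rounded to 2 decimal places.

7.48

Taking (1, -3, -5) on ℓ with direction v = (5, 2, 2): w = M − (1, -3, -5) = (0, 8, 2), and w × v = (12, 10, -40).
Distance = |w × v| / |v| = √1844 / √33 ≈ 7.48.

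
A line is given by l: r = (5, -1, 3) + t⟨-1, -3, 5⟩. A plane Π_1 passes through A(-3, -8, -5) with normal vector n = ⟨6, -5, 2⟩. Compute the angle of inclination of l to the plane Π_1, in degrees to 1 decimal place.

Π_1: n·r = n·A gives 6x - 5y + 2z = 12.
sin θ = |n·v| / (|n||v|) = |19| / (√65 · √35) = 0.39835.
θ ≈ 23.5°.

23.5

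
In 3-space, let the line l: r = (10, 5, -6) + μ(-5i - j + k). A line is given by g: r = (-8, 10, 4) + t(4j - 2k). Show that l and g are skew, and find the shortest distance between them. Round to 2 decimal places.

9.53

Common perpendicular direction n = (-5, -1, 1) × (0, 4, -2) = (-2, -10, -20).
With w = (-8, 10, 4) − (10, 5, -6) = (-18, 5, 10), w · n = -214.
Since n ≠ 0 the lines are not parallel, and w · n = -214 ≠ 0 so they do not intersect; hence they are skew.
Distance = |w · n| / |n| = |-214| / √504 ≈ 9.53.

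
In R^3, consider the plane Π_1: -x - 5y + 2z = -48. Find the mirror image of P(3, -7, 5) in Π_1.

(9, 23, -7)

λ = (n·P − d)/|n|² = (42 − (-48))/30 = 3.
Reflection = P − 2λn = (3, -7, 5) − 6·(-1, -5, 2) = (9, 23, -7).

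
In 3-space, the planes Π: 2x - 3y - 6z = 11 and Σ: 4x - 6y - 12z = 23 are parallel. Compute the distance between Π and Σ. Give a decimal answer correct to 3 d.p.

0.071

Rescale Σ by 1/2: 2x - 3y - 6z = 23/2. Then distance = |11 − (23/2)| / √49 ≈ 0.071.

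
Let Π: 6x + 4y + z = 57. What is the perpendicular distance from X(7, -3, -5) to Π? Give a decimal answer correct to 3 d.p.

4.396

n·X − d = (6)·(7) + (4)·(-3) + (1)·(-5) − 57 = -32; |n| = √53.
Distance = |-32| / √53 = 32/√53 ≈ 4.396.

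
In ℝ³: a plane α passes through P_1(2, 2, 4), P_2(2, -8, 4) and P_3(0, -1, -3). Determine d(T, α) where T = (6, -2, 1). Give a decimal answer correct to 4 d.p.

P_1P_2 = (0, -10, 0), P_1P_3 = (-2, -3, -7); a normal to α is P_1P_2 × P_1P_3 = (70, 0, -20).
Using P_1: α has equation 70x - 20z = 60.
n·T − d = (70)·(6) + (0)·(-2) + (-20)·(1) − 60 = 340; |n| = √5300.
Distance = |340| / √5300 = 340/√5300 ≈ 4.6703.

4.6703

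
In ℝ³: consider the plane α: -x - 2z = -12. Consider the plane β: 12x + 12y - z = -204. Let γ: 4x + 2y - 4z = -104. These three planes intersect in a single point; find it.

(-12, -4, 12)

Solving the 3×3 linear system -x - 2z = -12, 12x + 12y - z = -204, 4x + 2y - 4z = -104 (e.g. by elimination or Cramer's rule, determinant = 94) gives (-12, -4, 12).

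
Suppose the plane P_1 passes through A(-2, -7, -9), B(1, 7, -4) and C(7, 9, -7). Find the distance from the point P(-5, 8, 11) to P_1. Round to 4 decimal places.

AB = (3, 14, 5), AC = (9, 16, 2); a normal to P_1 is AB × AC = (-52, 39, -78).
Using A: P_1 has equation -52x + 39y - 78z = 533.
n·P − d = (-52)·(-5) + (39)·(8) + (-78)·(11) − 533 = -819; |n| = √10309.
Distance = |-819| / √10309 = 819/√10309 ≈ 8.0663.

8.0663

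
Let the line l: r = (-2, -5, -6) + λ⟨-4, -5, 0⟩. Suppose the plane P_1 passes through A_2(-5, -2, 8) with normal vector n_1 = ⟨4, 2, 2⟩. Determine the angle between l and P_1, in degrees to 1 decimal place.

56.0

P_1: n_1·r = n_1·A_2 gives 4x + 2y + 2z = -8.
sin θ = |n·v| / (|n||v|) = |-26| / (√24 · √41) = 0.82885.
θ ≈ 56.0°.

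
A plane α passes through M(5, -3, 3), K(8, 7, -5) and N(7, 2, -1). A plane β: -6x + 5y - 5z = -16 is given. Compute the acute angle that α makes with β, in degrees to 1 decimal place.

85.2

MK = (3, 10, -8), MN = (2, 5, -4); a normal to α is MK × MN = (0, -4, -5).
Using M: α has equation -4y - 5z = -3.
cos θ = |n₁·n₂| / (|n₁||n₂|) = |5| / (√41 · √86).
θ = arccos(0.08420) ≈ 85.2°.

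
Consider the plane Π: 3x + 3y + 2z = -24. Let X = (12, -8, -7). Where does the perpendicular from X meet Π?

Foot = X − λn with λ = (n·X − d)/|n|² = (-2 − (-24))/22 = 1.
Foot = (12, -8, -7) − 1·(3, 3, 2) = (9, -11, -9).

(9, -11, -9)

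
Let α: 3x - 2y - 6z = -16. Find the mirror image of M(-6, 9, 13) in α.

(6, 1, -11)

λ = (n·M − d)/|n|² = (-114 − (-16))/49 = -2.
Reflection = M − 2λn = (-6, 9, 13) − (-4)·(3, -2, -6) = (6, 1, -11).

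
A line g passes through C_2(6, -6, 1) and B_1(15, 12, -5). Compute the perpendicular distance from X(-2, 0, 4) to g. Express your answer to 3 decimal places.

10.405

A direction vector for g is B_1 − C_2 = (9, 18, -6).
Taking (6, -6, 1) on g with direction v = (9, 18, -6): w = X − (6, -6, 1) = (-8, 6, 3), and w × v = (-90, -21, -198).
Distance = |w × v| / |v| = √47745 / √441 ≈ 10.405.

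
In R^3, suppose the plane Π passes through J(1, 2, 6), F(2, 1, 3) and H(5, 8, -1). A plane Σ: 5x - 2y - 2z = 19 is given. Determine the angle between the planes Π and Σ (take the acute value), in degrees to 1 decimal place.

JF = (1, -1, -3), JH = (4, 6, -7); a normal to Π is JF × JH = (25, -5, 10).
Using J: Π has equation 25x - 5y + 10z = 75.
cos θ = |n₁·n₂| / (|n₁||n₂|) = |115| / (√750 · √33).
θ = arccos(0.73099) ≈ 43.0°.

43.0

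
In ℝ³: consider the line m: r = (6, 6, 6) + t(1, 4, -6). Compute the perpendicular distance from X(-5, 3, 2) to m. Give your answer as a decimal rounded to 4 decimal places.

12.0823

Taking (6, 6, 6) on m with direction v = (1, 4, -6): w = X − (6, 6, 6) = (-11, -3, -4), and w × v = (34, -70, -41).
Distance = |w × v| / |v| = √7737 / √53 ≈ 12.0823.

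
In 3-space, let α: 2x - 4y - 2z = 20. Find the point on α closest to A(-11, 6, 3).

Foot = A − λn with λ = (n·A − d)/|n|² = (-52 − 20)/24 = -3.
Foot = (-11, 6, 3) − (-3)·(2, -4, -2) = (-5, -6, -3).

(-5, -6, -3)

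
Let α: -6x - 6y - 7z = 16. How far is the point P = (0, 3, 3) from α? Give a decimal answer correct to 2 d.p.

n·P − d = (-6)·(0) + (-6)·(3) + (-7)·(3) − 16 = -55; |n| = √121.
Distance = |-55| / √121 = 55/√121 ≈ 5.00.

5.00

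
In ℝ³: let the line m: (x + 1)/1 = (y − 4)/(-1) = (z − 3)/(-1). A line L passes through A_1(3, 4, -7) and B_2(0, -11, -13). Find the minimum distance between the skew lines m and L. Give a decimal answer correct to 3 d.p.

m has direction (1, -1, -1) through (-1, 4, 3).
A direction vector for L is B_2 − A_1 = (-3, -15, -6).
Common perpendicular direction n = (1, -1, -1) × (-3, -15, -6) = (-9, 9, -18).
With w = (3, 4, -7) − (-1, 4, 3) = (4, 0, -10), w · n = 144.
Distance = |w · n| / |n| = |144| / √486 ≈ 6.532.

6.532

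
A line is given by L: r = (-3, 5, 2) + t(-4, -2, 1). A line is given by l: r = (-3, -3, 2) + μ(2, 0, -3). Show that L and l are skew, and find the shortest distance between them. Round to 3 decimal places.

6.489

Common perpendicular direction n = (-4, -2, 1) × (2, 0, -3) = (6, -10, 4).
With w = (-3, -3, 2) − (-3, 5, 2) = (0, -8, 0), w · n = 80.
Since n ≠ 0 the lines are not parallel, and w · n = 80 ≠ 0 so they do not intersect; hence they are skew.
Distance = |w · n| / |n| = |80| / √152 ≈ 6.489.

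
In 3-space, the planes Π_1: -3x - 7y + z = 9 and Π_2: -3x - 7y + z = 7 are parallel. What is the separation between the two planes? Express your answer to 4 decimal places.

Same normal n = (-3, -7, 1) with |n| = √59; distance = |9 − 7| / |n| = 2/√59 ≈ 0.2604.

0.2604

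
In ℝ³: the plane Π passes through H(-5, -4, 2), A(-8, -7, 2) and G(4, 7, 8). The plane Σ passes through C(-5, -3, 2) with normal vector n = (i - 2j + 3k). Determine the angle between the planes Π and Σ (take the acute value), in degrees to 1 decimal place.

42.6

HA = (-3, -3, 0), HG = (9, 11, 6); a normal to Π is HA × HG = (-18, 18, -6).
Using H: Π has equation -18x + 18y - 6z = 6.
Σ: n·r = n·C gives x - 2y + 3z = 7.
cos θ = |n₁·n₂| / (|n₁||n₂|) = |-72| / (√684 · √14).
θ = arccos(0.73577) ≈ 42.6°.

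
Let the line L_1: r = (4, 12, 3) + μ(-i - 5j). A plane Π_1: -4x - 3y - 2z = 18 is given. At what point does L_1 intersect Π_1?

(0, -8, 3)

Substitute r = (4, 12, 3) + t(-1, -5, 0) into the plane: -58 + 19t = 18, so t = 4.
Intersection: (4, 12, 3) + 4·(-1, -5, 0) = (0, -8, 3).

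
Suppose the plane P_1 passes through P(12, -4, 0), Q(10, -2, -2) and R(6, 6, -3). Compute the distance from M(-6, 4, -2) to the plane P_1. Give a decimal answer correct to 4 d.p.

10.9273

PQ = (-2, 2, -2), PR = (-6, 10, -3); a normal to P_1 is PQ × PR = (14, 6, -8).
Using P: P_1 has equation 14x + 6y - 8z = 144.
n·M − d = (14)·(-6) + (6)·(4) + (-8)·(-2) − 144 = -188; |n| = √296.
Distance = |-188| / √296 = 188/√296 ≈ 10.9273.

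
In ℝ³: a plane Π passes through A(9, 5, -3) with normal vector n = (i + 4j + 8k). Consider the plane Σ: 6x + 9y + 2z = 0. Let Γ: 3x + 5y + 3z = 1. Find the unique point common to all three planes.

(-3, 2, 0)

Π: n·r = n·A gives x + 4y + 8z = 5.
Solving the 3×3 linear system x + 4y + 8z = 5, 6x + 9y + 2z = 0, 3x + 5y + 3z = 1 (e.g. by elimination or Cramer's rule, determinant = -7) gives (-3, 2, 0).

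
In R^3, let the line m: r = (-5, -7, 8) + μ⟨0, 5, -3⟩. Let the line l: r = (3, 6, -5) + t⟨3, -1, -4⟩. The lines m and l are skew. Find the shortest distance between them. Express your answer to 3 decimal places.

3.668

Common perpendicular direction n = (0, 5, -3) × (3, -1, -4) = (-23, -9, -15).
With w = (3, 6, -5) − (-5, -7, 8) = (8, 13, -13), w · n = -106.
Distance = |w · n| / |n| = |-106| / √835 ≈ 3.668.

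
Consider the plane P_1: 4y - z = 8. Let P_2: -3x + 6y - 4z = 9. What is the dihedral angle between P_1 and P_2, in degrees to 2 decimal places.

29.60

cos θ = |n₁·n₂| / (|n₁||n₂|) = |28| / (√17 · √61).
θ = arccos(0.86950) ≈ 29.60°.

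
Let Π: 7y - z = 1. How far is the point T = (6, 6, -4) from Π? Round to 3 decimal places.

n·T − d = (0)·(6) + (7)·(6) + (-1)·(-4) − 1 = 45; |n| = √50.
Distance = |45| / √50 = 45/√50 ≈ 6.364.

6.364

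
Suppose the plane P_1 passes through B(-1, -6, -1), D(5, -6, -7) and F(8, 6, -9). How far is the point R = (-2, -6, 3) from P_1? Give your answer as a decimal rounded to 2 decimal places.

2.12

BD = (6, 0, -6), BF = (9, 12, -8); a normal to P_1 is BD × BF = (72, -6, 72).
Using B: P_1 has equation 72x - 6y + 72z = -108.
n·R − d = (72)·(-2) + (-6)·(-6) + (72)·(3) − (-108) = 216; |n| = √10404.
Distance = |216| / √10404 = 216/√10404 ≈ 2.12.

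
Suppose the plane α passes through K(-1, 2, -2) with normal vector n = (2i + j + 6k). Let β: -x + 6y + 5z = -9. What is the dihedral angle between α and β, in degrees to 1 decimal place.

47.6

α: n·r = n·K gives 2x + y + 6z = -12.
cos θ = |n₁·n₂| / (|n₁||n₂|) = |34| / (√41 · √62).
θ = arccos(0.67436) ≈ 47.6°.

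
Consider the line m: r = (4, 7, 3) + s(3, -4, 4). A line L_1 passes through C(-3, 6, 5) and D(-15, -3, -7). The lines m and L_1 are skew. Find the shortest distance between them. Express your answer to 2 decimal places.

A direction vector for L_1 is D − C = (-12, -9, -12).
Common perpendicular direction n = (3, -4, 4) × (-12, -9, -12) = (84, -12, -75).
With w = (-3, 6, 5) − (4, 7, 3) = (-7, -1, 2), w · n = -726.
Distance = |w · n| / |n| = |-726| / √12825 ≈ 6.41.

6.41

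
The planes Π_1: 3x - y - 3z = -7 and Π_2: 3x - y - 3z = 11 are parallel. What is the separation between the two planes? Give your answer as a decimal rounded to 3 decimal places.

Same normal n = (3, -1, -3) with |n| = √19; distance = |-7 − 11| / |n| = 18/√19 ≈ 4.129.

4.129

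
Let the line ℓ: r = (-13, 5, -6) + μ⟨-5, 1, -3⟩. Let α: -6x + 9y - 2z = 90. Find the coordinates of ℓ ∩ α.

(-8, 4, -3)

Substitute r = (-13, 5, -6) + t(-5, 1, -3) into the plane: 135 + 45t = 90, so t = -1.
Intersection: (-13, 5, -6) + (-1)·(-5, 1, -3) = (-8, 4, -3).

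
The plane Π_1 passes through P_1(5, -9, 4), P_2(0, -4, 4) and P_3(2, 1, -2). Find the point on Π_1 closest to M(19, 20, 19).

P_1P_2 = (-5, 5, 0), P_1P_3 = (-3, 10, -6); a normal to Π_1 is P_1P_2 × P_1P_3 = (-30, -30, -35).
Using P_1: Π_1 has equation -30x - 30y - 35z = -20.
Foot = M − λn with λ = (n·M − d)/|n|² = (-1835 − (-20))/3025 = -3/5.
Foot = (19, 20, 19) − (-3/5)·(-30, -30, -35) = (1, 2, -2).

(1, 2, -2)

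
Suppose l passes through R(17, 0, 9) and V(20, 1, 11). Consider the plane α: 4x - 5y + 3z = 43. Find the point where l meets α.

A direction vector for l is V − R = (3, 1, 2).
Substitute r = (17, 0, 9) + t(3, 1, 2) into the plane: 95 + 13t = 43, so t = -4.
Intersection: (17, 0, 9) + (-4)·(3, 1, 2) = (5, -4, 1).

(5, -4, 1)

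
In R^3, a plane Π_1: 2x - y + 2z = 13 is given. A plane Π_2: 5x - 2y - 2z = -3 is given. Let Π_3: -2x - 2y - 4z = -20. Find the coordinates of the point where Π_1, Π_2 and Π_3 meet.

Solving the 3×3 linear system 2x - y + 2z = 13, 5x - 2y - 2z = -3, -2x - 2y - 4z = -20 (e.g. by elimination or Cramer's rule, determinant = -44) gives (1, -1, 5).

(1, -1, 5)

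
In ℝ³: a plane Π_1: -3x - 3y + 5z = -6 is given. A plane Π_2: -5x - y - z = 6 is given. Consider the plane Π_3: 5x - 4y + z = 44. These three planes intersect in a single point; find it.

(2, -10, -6)

Solving the 3×3 linear system -3x - 3y + 5z = -6, -5x - y - z = 6, 5x - 4y + z = 44 (e.g. by elimination or Cramer's rule, determinant = 140) gives (2, -10, -6).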